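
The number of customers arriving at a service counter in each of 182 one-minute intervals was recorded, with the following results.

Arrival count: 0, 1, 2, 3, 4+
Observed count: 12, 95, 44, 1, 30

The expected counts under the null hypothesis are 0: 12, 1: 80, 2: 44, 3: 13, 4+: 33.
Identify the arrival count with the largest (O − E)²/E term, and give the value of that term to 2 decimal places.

3, 11.08

0: (12 − 12)²/12 = 0/12 = 0.000
1: (95 − 80)²/80 = 225/80 = 2.813
2: (44 − 44)²/44 = 0/44 = 0.000
3: (1 − 13)²/13 = 144/13 = 11.077
4+: (30 − 33)²/33 = 9/33 = 0.273
The largest term is for 3: 11.08.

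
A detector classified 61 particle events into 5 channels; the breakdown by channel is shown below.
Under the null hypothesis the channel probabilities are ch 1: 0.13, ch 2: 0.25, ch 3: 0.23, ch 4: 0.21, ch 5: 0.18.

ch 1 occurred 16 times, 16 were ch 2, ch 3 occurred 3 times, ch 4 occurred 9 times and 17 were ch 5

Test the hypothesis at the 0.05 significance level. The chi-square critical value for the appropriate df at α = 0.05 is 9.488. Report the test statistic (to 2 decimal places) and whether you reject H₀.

21.35; reject

Expected counts E_i = n·p_i: 61×0.13 = 7.93, 61×0.25 = 15.25, 61×0.23 = 14.03, 61×0.21 = 12.81, 61×0.18 = 10.98.
χ² = (16−7.93)²/7.93 + (16−15.25)²/15.25 + (3−14.03)²/14.03 + (9−12.81)²/12.81 + (17−10.98)²/10.98
   = 8.212 + 0.037 + 8.671 + 1.133 + 3.301
Sum = 21.35
df = 4. Since 21.35 > 9.488, we reject H₀.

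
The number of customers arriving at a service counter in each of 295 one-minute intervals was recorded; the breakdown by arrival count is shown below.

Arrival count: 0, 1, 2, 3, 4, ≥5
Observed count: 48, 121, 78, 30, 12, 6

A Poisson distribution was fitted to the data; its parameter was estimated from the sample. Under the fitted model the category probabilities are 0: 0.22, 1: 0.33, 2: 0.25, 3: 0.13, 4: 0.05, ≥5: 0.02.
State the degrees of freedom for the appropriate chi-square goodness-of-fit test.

4

There are k = 6 categories and 1 parameter estimated from the data, so df = 6 − 1 − 1 = 4.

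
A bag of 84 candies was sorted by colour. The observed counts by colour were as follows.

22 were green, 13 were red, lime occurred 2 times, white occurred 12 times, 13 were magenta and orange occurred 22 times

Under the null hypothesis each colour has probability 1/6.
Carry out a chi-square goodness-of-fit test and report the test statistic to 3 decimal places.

Under H₀ each category has probability 1/6, so each expected count is 84/6 = 14.
green: (22 − 14)²/14 = 64/14 = 4.5714
red: (13 − 14)²/14 = 1/14 = 0.0714
lime: (2 − 14)²/14 = 144/14 = 10.2857
white: (12 − 14)²/14 = 4/14 = 0.2857
magenta: (13 − 14)²/14 = 1/14 = 0.0714
orange: (22 − 14)²/14 = 64/14 = 4.5714
Sum = 19.857

19.857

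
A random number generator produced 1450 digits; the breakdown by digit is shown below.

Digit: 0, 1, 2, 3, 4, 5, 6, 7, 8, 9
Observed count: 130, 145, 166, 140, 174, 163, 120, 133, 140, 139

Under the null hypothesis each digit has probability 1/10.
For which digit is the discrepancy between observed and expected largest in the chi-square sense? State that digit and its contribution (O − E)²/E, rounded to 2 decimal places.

4, 5.80

Expected count for each of the 10 categories: 1450/10 = 145.
cat         O        E   (O−E)²/E
0         130      145      1.552
1         145      145      0.000
2         166      145      3.041
3         140      145      0.172
4         174      145      5.800
5         163      145      2.234
6         120      145      4.310
7         133      145      0.993
8         140      145      0.172
9         139      145      0.248
The largest term is for 4: 5.80.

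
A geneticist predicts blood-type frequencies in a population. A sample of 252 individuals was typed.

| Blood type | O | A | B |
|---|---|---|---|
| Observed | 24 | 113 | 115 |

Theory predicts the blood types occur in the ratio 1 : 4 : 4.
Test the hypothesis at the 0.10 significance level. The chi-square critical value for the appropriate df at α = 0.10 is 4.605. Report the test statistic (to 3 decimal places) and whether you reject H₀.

0.661; do not reject

Ratio total = 9. Expected counts: 252×1/9 = 28, 252×4/9 = 112, 252×4/9 = 112.
χ² = (24−28)²/28 + (113−112)²/112 + (115−112)²/112
   = 0.5714 + 0.0089 + 0.0804
Sum = 0.661
df = 2. Since 0.661 < 4.605, we do not reject H₀.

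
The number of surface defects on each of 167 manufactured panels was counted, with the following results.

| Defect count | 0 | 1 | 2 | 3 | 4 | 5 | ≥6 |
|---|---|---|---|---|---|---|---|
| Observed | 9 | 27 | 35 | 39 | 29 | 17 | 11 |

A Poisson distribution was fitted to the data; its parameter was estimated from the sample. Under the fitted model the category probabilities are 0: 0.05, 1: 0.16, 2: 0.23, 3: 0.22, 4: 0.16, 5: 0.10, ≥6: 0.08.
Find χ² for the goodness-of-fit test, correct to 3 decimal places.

1.112

Expected counts E_i = n·p_i: 167×0.05 = 8.35, 167×0.16 = 26.72, 167×0.23 = 38.41, 167×0.22 = 36.74, 167×0.16 = 26.72, 167×0.10 = 16.7, 167×0.08 = 13.36.
cat         O        E   (O−E)²/E
0           9     8.35     0.0506
1          27    26.72     0.0029
2          35    38.41     0.3027
3          39    36.74     0.1390
4          29    26.72     0.1946
5          17     16.7     0.0054
≥6         11    13.36     0.4169
Sum = 1.112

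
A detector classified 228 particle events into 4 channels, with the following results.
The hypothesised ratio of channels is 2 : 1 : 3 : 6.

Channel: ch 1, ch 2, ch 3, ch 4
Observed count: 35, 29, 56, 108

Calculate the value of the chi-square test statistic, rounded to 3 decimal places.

Ratio total = 12. Expected counts: 228×2/12 = 38, 228×1/12 = 19, 228×3/12 = 57, 228×6/12 = 114.
ch 1: (35 − 38)²/38 = 9/38 = 0.2368
ch 2: (29 − 19)²/19 = 100/19 = 5.2632
ch 3: (56 − 57)²/57 = 1/57 = 0.0175
ch 4: (108 − 114)²/114 = 36/114 = 0.3158
Sum = 5.833

5.833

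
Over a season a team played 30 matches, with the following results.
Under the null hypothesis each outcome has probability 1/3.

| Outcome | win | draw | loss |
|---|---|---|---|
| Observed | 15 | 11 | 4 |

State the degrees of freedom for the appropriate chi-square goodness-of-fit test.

There are k = 3 categories and no parameters were estimated from the data, so df = 3 − 1 = 2.

2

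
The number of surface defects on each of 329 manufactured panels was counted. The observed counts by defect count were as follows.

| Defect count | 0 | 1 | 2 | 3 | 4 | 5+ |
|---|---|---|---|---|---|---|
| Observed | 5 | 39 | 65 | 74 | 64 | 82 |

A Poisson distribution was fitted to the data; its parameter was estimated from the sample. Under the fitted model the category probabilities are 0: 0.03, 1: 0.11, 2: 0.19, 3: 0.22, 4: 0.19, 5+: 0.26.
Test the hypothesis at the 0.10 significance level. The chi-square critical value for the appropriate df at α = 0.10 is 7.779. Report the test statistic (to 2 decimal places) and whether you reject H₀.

Expected counts E_i = n·p_i: 329×0.03 = 9.87, 329×0.11 = 36.19, 329×0.19 = 62.51, 329×0.22 = 72.38, 329×0.19 = 62.51, 329×0.26 = 85.54.
χ² = (5−9.87)²/9.87 + (39−36.19)²/36.19 + (65−62.51)²/62.51 + (74−72.38)²/72.38 + (64−62.51)²/62.51 + (82−85.54)²/85.54
   = 2.403 + 0.218 + 0.099 + 0.036 + 0.036 + 0.146
Sum = 2.94
df = 4. Since 2.94 < 7.779, we do not reject H₀.

2.94; do not reject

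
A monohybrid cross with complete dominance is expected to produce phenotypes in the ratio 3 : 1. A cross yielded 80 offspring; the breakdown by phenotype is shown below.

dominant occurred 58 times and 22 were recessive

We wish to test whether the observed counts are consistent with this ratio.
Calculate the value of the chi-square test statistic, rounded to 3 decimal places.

0.267

Ratio total = 4. Expected counts: 80×3/4 = 60, 80×1/4 = 20.
χ² = (58−60)²/60 + (22−20)²/20
   = 0.0667 + 0.2000
Sum = 0.267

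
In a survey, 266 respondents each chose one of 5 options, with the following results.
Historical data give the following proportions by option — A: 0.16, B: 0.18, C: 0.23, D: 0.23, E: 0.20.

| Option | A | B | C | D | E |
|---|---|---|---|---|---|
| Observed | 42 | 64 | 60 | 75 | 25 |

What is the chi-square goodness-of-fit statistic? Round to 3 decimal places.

23.527

Expected counts E_i = n·p_i: 266×0.16 = 42.56, 266×0.18 = 47.88, 266×0.23 = 61.18, 266×0.23 = 61.18, 266×0.20 = 53.2.
A: (42 − 42.56)²/42.56 = 0.3136/42.56 = 0.0074
B: (64 − 47.88)²/47.88 = 259.8544/47.88 = 5.4272
C: (60 − 61.18)²/61.18 = 1.3924/61.18 = 0.0228
D: (75 − 61.18)²/61.18 = 190.9924/61.18 = 3.1218
E: (25 − 53.2)²/53.2 = 795.24/53.2 = 14.9481
Sum = 23.527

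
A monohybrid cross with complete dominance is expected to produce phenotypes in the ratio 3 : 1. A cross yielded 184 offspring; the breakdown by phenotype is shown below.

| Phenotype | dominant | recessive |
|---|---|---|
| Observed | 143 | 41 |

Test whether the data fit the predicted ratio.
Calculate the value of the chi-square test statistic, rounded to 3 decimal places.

0.725

Ratio total = 4. Expected counts: 184×3/4 = 138, 184×1/4 = 46.
dominant: (143 − 138)²/138 = 25/138 = 0.1812
recessive: (41 − 46)²/46 = 25/46 = 0.5435
Sum = 0.725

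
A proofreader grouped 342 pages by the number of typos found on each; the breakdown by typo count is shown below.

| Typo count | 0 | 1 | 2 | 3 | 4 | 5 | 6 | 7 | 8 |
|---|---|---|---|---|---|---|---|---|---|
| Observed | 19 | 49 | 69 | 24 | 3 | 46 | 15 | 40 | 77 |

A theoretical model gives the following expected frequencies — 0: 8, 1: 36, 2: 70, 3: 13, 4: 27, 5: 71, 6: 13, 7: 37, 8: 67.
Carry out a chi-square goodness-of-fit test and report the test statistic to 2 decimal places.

61.32

cat         O        E   (O−E)²/E
0          19        8     15.125
1          49       36      4.694
2          69       70      0.014
3          24       13      9.308
4           3       27     21.333
5          46       71      8.803
6          15       13      0.308
7          40       37      0.243
8          77       67      1.493
Sum = 61.32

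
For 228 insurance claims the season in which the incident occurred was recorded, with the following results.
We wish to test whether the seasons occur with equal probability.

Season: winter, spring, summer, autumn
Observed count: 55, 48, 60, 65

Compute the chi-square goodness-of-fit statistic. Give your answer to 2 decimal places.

2.77

Under H₀ each category has probability 1/4, so each expected count is 228/4 = 57.
χ² = (55−57)²/57 + (48−57)²/57 + (60−57)²/57 + (65−57)²/57
   = 0.070 + 1.421 + 0.158 + 1.123
Sum = 2.77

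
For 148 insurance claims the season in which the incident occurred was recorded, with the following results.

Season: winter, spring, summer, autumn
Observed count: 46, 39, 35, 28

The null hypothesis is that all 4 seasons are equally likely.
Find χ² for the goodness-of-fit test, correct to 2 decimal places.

Expected count for each of the 4 categories: 148/4 = 37.
cat         O        E   (O−E)²/E
winter     46       37      2.189
spring     39       37      0.108
summer     35       37      0.108
autumn     28       37      2.189
Sum = 4.59

4.59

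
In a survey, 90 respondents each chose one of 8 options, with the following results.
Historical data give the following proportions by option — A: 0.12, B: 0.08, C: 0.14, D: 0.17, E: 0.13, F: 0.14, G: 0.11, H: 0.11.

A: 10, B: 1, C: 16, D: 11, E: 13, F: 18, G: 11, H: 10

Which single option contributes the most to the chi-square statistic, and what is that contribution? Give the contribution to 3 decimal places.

Expected counts E_i = n·p_i: 90×0.12 = 10.8, 90×0.08 = 7.2, 90×0.14 = 12.6, 90×0.17 = 15.3, 90×0.13 = 11.7, 90×0.14 = 12.6, 90×0.11 = 9.9, 90×0.11 = 9.9.
A: (10 − 10.8)²/10.8 = 0.64/10.8 = 0.0593
B: (1 − 7.2)²/7.2 = 38.44/7.2 = 5.3389
C: (16 − 12.6)²/12.6 = 11.56/12.6 = 0.9175
D: (11 − 15.3)²/15.3 = 18.49/15.3 = 1.2085
E: (13 − 11.7)²/11.7 = 1.69/11.7 = 0.1444
F: (18 − 12.6)²/12.6 = 29.16/12.6 = 2.3143
G: (11 − 9.9)²/9.9 = 1.21/9.9 = 0.1222
H: (10 − 9.9)²/9.9 = 0.01/9.9 = 0.0010
The largest term is for B: 5.339.

B, 5.339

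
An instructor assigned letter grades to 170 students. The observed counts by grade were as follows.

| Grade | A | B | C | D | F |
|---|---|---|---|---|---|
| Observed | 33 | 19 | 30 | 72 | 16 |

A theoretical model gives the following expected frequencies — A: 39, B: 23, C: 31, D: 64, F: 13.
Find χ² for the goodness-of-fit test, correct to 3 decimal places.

cat         O        E   (O−E)²/E
A          33       39     0.9231
B          19       23     0.6957
C          30       31     0.0323
D          72       64     1.0000
F          16       13     0.6923
Sum = 3.343

3.343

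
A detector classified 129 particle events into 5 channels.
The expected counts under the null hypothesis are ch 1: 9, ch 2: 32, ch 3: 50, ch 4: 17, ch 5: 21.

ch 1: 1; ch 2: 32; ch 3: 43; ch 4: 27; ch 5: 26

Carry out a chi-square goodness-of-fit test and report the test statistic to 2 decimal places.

cat         O        E   (O−E)²/E
ch 1        1        9      7.111
ch 2       32       32      0.000
ch 3       43       50      0.980
ch 4       27       17      5.882
ch 5       26       21      1.190
Sum = 15.16

15.16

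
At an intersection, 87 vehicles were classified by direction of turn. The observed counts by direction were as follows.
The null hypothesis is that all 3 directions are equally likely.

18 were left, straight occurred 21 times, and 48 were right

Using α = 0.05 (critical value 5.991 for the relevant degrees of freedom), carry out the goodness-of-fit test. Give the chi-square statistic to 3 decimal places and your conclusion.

18.828; reject

Under H₀ each category has probability 1/3, so each expected count is 87/3 = 29.
cat           O        E   (O−E)²/E
left         18       29     4.1724
straight     21       29     2.2069
right        48       29    12.4483
Sum = 18.828
df = 2. Since 18.828 > 5.991, we reject H₀.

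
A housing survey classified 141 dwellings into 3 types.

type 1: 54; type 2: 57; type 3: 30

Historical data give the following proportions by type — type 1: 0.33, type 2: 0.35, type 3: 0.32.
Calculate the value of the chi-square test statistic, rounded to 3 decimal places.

7.452

Expected counts E_i = n·p_i: 141×0.33 = 46.53, 141×0.35 = 49.35, 141×0.32 = 45.12.
χ² = (54−46.53)²/46.53 + (57−49.35)²/49.35 + (30−45.12)²/45.12
   = 1.1992 + 1.1859 + 5.0668
Sum = 7.452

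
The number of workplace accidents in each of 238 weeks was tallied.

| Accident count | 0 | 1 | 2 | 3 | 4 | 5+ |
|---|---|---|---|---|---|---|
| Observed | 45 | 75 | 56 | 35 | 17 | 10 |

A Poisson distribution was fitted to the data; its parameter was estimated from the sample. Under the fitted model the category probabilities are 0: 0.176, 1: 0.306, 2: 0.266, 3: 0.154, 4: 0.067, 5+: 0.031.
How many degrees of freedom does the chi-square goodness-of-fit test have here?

4

There are k = 6 categories and 1 parameter estimated from the data, so df = 6 − 1 − 1 = 4.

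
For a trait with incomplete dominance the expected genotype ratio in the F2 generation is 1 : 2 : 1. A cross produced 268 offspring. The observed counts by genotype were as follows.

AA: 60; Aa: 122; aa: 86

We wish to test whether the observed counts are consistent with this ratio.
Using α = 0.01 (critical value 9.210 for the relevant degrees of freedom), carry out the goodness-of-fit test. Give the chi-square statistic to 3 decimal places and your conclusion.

Ratio total = 4. Expected counts: 268×1/4 = 67, 268×2/4 = 134, 268×1/4 = 67.
χ² = (60−67)²/67 + (122−134)²/134 + (86−67)²/67
   = 0.7313 + 1.0746 + 5.3881
Sum = 7.194
df = 2. Since 7.194 < 9.210, we do not reject H₀.

7.194; do not reject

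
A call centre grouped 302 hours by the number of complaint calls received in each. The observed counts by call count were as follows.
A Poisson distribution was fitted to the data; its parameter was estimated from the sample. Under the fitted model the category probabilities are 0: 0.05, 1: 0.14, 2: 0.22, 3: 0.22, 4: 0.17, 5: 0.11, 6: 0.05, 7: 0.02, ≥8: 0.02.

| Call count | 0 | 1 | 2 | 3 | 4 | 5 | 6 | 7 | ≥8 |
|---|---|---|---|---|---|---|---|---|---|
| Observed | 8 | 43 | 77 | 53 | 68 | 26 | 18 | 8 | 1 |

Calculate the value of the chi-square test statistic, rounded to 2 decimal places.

Expected counts E_i = n·p_i: 302×0.05 = 15.1, 302×0.14 = 42.28, 302×0.22 = 66.44, 302×0.22 = 66.44, 302×0.17 = 51.34, 302×0.11 = 33.22, 302×0.05 = 15.1, 302×0.02 = 6.04, 302×0.02 = 6.04.
χ² = (8−15.1)²/15.1 + (43−42.28)²/42.28 + (77−66.44)²/66.44 + (53−66.44)²/66.44 + (68−51.34)²/51.34 + (26−33.22)²/33.22 + (18−15.1)²/15.1 + (8−6.04)²/6.04 + (1−6.04)²/6.04
   = 3.338 + 0.012 + 1.678 + 2.719 + 5.406 + 1.569 + 0.557 + 0.636 + 4.206
Sum = 20.12

20.12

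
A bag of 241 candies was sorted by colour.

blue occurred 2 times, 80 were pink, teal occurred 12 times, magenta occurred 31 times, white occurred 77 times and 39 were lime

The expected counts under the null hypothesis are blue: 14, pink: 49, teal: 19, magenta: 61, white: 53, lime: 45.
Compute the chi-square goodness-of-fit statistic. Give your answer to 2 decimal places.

58.90

blue: (2 − 14)²/14 = 144/14 = 10.286
pink: (80 − 49)²/49 = 961/49 = 19.612
teal: (12 − 19)²/19 = 49/19 = 2.579
magenta: (31 − 61)²/61 = 900/61 = 14.754
white: (77 − 53)²/53 = 576/53 = 10.868
lime: (39 − 45)²/45 = 36/45 = 0.800
Sum = 58.90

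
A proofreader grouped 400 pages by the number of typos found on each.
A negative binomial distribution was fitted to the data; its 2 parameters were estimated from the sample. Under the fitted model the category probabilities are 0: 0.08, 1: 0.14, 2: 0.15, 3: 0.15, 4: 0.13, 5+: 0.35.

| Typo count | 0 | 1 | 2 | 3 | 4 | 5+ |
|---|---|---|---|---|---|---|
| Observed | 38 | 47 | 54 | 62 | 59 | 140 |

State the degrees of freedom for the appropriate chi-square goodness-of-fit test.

3

There are k = 6 categories and 2 parameters estimated from the data, so df = 6 − 1 − 2 = 3.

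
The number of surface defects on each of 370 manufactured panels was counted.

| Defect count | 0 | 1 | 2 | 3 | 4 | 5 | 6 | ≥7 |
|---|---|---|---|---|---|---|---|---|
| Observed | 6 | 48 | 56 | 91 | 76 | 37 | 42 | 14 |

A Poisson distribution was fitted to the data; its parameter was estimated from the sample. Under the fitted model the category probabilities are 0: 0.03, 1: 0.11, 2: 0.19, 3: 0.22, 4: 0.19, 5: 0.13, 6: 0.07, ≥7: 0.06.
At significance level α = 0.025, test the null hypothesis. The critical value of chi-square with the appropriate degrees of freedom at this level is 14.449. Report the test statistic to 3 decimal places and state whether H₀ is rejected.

23.754; reject

Expected counts E_i = n·p_i: 370×0.03 = 11.1, 370×0.11 = 40.7, 370×0.19 = 70.3, 370×0.22 = 81.4, 370×0.19 = 70.3, 370×0.13 = 48.1, 370×0.07 = 25.9, 370×0.06 = 22.2.
0: (6 − 11.1)²/11.1 = 26.01/11.1 = 2.3432
1: (48 − 40.7)²/40.7 = 53.29/40.7 = 1.3093
2: (56 − 70.3)²/70.3 = 204.49/70.3 = 2.9088
3: (91 − 81.4)²/81.4 = 92.16/81.4 = 1.1322
4: (76 − 70.3)²/70.3 = 32.49/70.3 = 0.4622
5: (37 − 48.1)²/48.1 = 123.21/48.1 = 2.5615
6: (42 − 25.9)²/25.9 = 259.21/25.9 = 10.0081
≥7: (14 − 22.2)²/22.2 = 67.24/22.2 = 3.0288
Sum = 23.754
df = 6. Since 23.754 > 14.449, we reject H₀.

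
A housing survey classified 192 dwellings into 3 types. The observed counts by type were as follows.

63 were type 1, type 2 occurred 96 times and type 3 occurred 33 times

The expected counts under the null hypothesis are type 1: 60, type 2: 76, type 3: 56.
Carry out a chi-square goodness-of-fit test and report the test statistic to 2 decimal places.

cat         O        E   (O−E)²/E
type 1     63       60      0.150
type 2     96       76      5.263
type 3     33       56      9.446
Sum = 14.86

14.86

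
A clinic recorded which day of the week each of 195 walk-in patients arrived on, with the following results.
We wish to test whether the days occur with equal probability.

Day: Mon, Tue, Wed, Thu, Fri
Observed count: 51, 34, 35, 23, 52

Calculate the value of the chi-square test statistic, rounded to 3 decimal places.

15.641

Expected count for each of the 5 categories: 195/5 = 39.
cat         O        E   (O−E)²/E
Mon        51       39     3.6923
Tue        34       39     0.6410
Wed        35       39     0.4103
Thu        23       39     6.5641
Fri        52       39     4.3333
Sum = 15.641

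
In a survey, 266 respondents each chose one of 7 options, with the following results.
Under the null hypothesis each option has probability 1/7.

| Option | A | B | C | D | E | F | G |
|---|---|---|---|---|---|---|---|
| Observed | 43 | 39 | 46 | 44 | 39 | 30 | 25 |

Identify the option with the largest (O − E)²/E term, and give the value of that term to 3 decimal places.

Under H₀ each category has probability 1/7, so each expected count is 266/7 = 38.
cat         O        E   (O−E)²/E
A          43       38     0.6579
B          39       38     0.0263
C          46       38     1.6842
D          44       38     0.9474
E          39       38     0.0263
F          30       38     1.6842
G          25       38     4.4474
The largest term is for G: 4.447.

G, 4.447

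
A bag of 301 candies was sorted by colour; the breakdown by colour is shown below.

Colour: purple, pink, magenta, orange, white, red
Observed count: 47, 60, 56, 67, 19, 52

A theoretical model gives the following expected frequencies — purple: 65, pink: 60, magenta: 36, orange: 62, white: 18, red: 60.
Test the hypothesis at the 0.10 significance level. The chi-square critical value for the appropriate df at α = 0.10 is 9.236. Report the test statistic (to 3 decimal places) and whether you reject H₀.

purple: (47 − 65)²/65 = 324/65 = 4.9846
pink: (60 − 60)²/60 = 0/60 = 0.0000
magenta: (56 − 36)²/36 = 400/36 = 11.1111
orange: (67 − 62)²/62 = 25/62 = 0.4032
white: (19 − 18)²/18 = 1/18 = 0.0556
red: (52 − 60)²/60 = 64/60 = 1.0667
Sum = 17.621
df = 5. Since 17.621 > 9.236, we reject H₀.

17.621; reject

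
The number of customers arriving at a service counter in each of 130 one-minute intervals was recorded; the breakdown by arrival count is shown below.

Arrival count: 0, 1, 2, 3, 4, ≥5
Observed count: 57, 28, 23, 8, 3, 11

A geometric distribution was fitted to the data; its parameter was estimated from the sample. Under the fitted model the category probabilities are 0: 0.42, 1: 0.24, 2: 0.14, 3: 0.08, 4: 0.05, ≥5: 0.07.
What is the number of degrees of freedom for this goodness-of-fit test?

4

There are k = 6 categories and 1 parameter estimated from the data, so df = 6 − 1 − 1 = 4.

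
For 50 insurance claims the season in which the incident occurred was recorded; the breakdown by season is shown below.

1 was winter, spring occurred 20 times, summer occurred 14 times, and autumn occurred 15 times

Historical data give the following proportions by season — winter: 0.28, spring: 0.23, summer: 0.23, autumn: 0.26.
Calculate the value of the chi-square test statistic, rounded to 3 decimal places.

19.205

Expected counts E_i = n·p_i: 50×0.28 = 14, 50×0.23 = 11.5, 50×0.23 = 11.5, 50×0.26 = 13.
winter: (1 − 14)²/14 = 169/14 = 12.0714
spring: (20 − 11.5)²/11.5 = 72.25/11.5 = 6.2826
summer: (14 − 11.5)²/11.5 = 6.25/11.5 = 0.5435
autumn: (15 − 13)²/13 = 4/13 = 0.3077
Sum = 19.205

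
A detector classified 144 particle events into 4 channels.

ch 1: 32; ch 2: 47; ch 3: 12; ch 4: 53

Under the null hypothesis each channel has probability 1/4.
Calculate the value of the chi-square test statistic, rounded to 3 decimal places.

27.833

Under H₀ each category has probability 1/4, so each expected count is 144/4 = 36.
ch 1: (32 − 36)²/36 = 16/36 = 0.4444
ch 2: (47 − 36)²/36 = 121/36 = 3.3611
ch 3: (12 − 36)²/36 = 576/36 = 16.0000
ch 4: (53 − 36)²/36 = 289/36 = 8.0278
Sum = 27.833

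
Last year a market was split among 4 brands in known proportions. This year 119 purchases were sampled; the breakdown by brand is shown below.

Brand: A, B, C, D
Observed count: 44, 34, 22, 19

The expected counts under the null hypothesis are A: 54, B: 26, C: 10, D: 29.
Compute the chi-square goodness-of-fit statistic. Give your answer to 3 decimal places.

cat         O        E   (O−E)²/E
A          44       54     1.8519
B          34       26     2.4615
C          22       10    14.4000
D          19       29     3.4483
Sum = 22.162

22.162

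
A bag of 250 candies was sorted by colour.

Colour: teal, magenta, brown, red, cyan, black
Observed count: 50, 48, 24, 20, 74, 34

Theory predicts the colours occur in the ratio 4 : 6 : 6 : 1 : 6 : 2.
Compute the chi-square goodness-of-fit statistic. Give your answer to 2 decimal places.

Ratio total = 25. Expected counts: 250×4/25 = 40, 250×6/25 = 60, 250×6/25 = 60, 250×1/25 = 10, 250×6/25 = 60, 250×2/25 = 20.
cat          O        E   (O−E)²/E
teal        50       40      2.500
magenta     48       60      2.400
brown       24       60     21.600
red         20       10     10.000
cyan        74       60      3.267
black       34       20      9.800
Sum = 49.57

49.57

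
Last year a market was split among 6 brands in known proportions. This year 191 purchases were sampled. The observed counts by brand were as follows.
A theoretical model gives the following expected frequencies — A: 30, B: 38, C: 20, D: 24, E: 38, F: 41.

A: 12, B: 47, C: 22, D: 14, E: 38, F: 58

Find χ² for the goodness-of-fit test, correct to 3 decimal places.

cat         O        E   (O−E)²/E
A          12       30    10.8000
B          47       38     2.1316
C          22       20     0.2000
D          14       24     4.1667
E          38       38     0.0000
F          58       41     7.0488
Sum = 24.347

24.347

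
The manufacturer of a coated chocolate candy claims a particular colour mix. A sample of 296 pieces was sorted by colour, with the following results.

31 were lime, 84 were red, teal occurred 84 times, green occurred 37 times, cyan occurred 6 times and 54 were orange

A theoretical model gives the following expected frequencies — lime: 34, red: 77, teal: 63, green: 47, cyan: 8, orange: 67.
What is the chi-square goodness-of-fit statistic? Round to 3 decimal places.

lime: (31 − 34)²/34 = 9/34 = 0.2647
red: (84 − 77)²/77 = 49/77 = 0.6364
teal: (84 − 63)²/63 = 441/63 = 7.0000
green: (37 − 47)²/47 = 100/47 = 2.1277
cyan: (6 − 8)²/8 = 4/8 = 0.5000
orange: (54 − 67)²/67 = 169/67 = 2.5224
Sum = 13.051

13.051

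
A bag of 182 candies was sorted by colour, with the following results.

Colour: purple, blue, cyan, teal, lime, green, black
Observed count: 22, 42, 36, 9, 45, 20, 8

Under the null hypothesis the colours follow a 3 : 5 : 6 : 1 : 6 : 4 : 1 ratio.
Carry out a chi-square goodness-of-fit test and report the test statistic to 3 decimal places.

Ratio total = 26. Expected counts: 182×3/26 = 21, 182×5/26 = 35, 182×6/26 = 42, 182×1/26 = 7, 182×6/26 = 42, 182×4/26 = 28, 182×1/26 = 7.
χ² = (22−21)²/21 + (42−35)²/35 + (36−42)²/42 + (9−7)²/7 + (45−42)²/42 + (20−28)²/28 + (8−7)²/7
   = 0.0476 + 1.4000 + 0.8571 + 0.5714 + 0.2143 + 2.2857 + 0.1429
Sum = 5.519

5.519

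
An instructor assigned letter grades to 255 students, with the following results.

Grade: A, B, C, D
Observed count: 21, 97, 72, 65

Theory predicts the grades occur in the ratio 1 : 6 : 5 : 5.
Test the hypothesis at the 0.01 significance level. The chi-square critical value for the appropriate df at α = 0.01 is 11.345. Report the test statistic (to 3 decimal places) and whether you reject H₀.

Ratio total = 17. Expected counts: 255×1/17 = 15, 255×6/17 = 90, 255×5/17 = 75, 255×5/17 = 75.
χ² = (21−15)²/15 + (97−90)²/90 + (72−75)²/75 + (65−75)²/75
   = 2.4000 + 0.5444 + 0.1200 + 1.3333
Sum = 4.398
df = 3. Since 4.398 < 11.345, we do not reject H₀.

4.398; do not reject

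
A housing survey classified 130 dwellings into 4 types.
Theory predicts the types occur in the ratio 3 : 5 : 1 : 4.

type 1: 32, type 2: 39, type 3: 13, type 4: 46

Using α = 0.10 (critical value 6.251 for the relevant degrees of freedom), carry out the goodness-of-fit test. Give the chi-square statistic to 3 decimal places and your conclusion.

4.353; do not reject

Ratio total = 13. Expected counts: 130×3/13 = 30, 130×5/13 = 50, 130×1/13 = 10, 130×4/13 = 40.
χ² = (32−30)²/30 + (39−50)²/50 + (13−10)²/10 + (46−40)²/40
   = 0.1333 + 2.4200 + 0.9000 + 0.9000
Sum = 4.353
df = 3. Since 4.353 < 6.251, we do not reject H₀.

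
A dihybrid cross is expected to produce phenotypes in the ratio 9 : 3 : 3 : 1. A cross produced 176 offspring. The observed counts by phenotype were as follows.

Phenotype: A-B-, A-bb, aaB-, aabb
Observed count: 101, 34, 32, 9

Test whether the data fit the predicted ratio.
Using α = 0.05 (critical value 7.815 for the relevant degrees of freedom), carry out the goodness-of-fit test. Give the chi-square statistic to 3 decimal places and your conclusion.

Ratio total = 16. Expected counts: 176×9/16 = 99, 176×3/16 = 33, 176×3/16 = 33, 176×1/16 = 11.
A-B-: (101 − 99)²/99 = 4/99 = 0.0404
A-bb: (34 − 33)²/33 = 1/33 = 0.0303
aaB-: (32 − 33)²/33 = 1/33 = 0.0303
aabb: (9 − 11)²/11 = 4/11 = 0.3636
Sum = 0.465
df = 3. Since 0.465 < 7.815, we do not reject H₀.

0.465; do not reject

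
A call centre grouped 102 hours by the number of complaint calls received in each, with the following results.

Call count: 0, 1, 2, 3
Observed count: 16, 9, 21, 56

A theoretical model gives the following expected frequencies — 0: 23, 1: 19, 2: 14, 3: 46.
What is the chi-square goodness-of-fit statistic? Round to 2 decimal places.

cat         O        E   (O−E)²/E
0          16       23      2.130
1           9       19      5.263
2          21       14      3.500
3          56       46      2.174
Sum = 13.07

13.07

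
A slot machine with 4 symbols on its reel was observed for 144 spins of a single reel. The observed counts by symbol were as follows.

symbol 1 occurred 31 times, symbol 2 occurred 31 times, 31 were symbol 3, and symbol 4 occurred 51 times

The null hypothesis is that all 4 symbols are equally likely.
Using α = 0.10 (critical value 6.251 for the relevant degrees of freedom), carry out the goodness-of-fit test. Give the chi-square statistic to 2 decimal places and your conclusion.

8.33; reject

Expected count for each of the 4 categories: 144/4 = 36.
χ² = (31−36)²/36 + (31−36)²/36 + (31−36)²/36 + (51−36)²/36
   = 0.694 + 0.694 + 0.694 + 6.250
Sum = 8.33
df = 3. Since 8.33 > 6.251, we reject H₀.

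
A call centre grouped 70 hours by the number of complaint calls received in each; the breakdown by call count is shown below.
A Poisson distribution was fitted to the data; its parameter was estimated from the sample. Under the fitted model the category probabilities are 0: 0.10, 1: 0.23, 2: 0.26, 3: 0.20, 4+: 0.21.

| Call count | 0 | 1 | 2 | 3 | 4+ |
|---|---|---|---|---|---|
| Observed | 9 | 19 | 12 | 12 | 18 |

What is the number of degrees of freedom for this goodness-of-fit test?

There are k = 5 categories and 1 parameter estimated from the data, so df = 5 − 1 − 1 = 3.

3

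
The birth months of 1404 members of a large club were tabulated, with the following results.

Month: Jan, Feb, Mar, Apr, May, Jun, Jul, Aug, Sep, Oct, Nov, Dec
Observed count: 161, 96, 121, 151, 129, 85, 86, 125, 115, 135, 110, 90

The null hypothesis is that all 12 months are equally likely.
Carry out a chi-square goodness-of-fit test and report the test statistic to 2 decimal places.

58.53

Expected count for each of the 12 categories: 1404/12 = 117.
cat         O        E   (O−E)²/E
Jan       161      117     16.547
Feb        96      117      3.769
Mar       121      117      0.137
Apr       151      117      9.880
May       129      117      1.231
Jun        85      117      8.752
Jul        86      117      8.214
Aug       125      117      0.547
Sep       115      117      0.034
Oct       135      117      2.769
Nov       110      117      0.419
Dec        90      117      6.231
Sum = 58.53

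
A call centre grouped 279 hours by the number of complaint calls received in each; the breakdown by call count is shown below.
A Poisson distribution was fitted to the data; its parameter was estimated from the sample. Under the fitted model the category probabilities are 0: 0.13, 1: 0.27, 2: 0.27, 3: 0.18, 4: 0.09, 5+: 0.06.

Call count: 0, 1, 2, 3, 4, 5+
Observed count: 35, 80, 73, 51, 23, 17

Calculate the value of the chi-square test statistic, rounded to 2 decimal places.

0.60

Expected counts E_i = n·p_i: 279×0.13 = 36.27, 279×0.27 = 75.33, 279×0.27 = 75.33, 279×0.18 = 50.22, 279×0.09 = 25.11, 279×0.06 = 16.74.
0: (35 − 36.27)²/36.27 = 1.6129/36.27 = 0.044
1: (80 − 75.33)²/75.33 = 21.8089/75.33 = 0.290
2: (73 − 75.33)²/75.33 = 5.4289/75.33 = 0.072
3: (51 − 50.22)²/50.22 = 0.6084/50.22 = 0.012
4: (23 − 25.11)²/25.11 = 4.4521/25.11 = 0.177
5+: (17 − 16.74)²/16.74 = 0.0676/16.74 = 0.004
Sum = 0.60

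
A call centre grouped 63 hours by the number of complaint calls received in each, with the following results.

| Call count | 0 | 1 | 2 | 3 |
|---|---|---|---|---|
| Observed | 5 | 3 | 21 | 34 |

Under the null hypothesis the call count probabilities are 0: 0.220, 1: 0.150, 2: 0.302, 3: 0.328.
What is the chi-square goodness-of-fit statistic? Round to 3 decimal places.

Expected counts E_i = n·p_i: 63×0.220 = 13.86, 63×0.150 = 9.45, 63×0.302 = 19.026, 63×0.328 = 20.664.
0: (5 − 13.86)²/13.86 = 78.4996/13.86 = 5.6638
1: (3 − 9.45)²/9.45 = 41.6025/9.45 = 4.4024
2: (21 − 19.026)²/19.026 = 3.896676/19.026 = 0.2048
3: (34 − 20.664)²/20.664 = 177.848896/20.664 = 8.6067
Sum = 18.878

18.878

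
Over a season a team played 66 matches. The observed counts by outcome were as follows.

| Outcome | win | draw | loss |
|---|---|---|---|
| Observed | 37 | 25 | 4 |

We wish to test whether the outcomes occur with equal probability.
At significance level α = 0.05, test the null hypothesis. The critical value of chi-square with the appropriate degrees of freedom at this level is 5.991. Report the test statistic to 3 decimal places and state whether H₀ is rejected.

25.364; reject

Expected count for each of the 3 categories: 66/3 = 22.
cat         O        E   (O−E)²/E
win        37       22    10.2273
draw       25       22     0.4091
loss        4       22    14.7273
Sum = 25.364
df = 2. Since 25.364 > 5.991, we reject H₀.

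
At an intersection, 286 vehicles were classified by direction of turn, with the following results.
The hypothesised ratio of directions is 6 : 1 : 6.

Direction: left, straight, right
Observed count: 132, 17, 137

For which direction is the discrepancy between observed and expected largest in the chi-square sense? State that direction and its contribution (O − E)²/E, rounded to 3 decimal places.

straight, 1.136

Ratio total = 13. Expected counts: 286×6/13 = 132, 286×1/13 = 22, 286×6/13 = 132.
cat           O        E   (O−E)²/E
left        132      132     0.0000
straight     17       22     1.1364
right       137      132     0.1894
The largest term is for straight: 1.136.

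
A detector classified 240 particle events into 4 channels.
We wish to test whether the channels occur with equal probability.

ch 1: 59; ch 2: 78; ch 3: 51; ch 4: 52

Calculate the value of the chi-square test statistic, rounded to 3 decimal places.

Expected count for each of the 4 categories: 240/4 = 60.
cat         O        E   (O−E)²/E
ch 1       59       60     0.0167
ch 2       78       60     5.4000
ch 3       51       60     1.3500
ch 4       52       60     1.0667
Sum = 7.833

7.833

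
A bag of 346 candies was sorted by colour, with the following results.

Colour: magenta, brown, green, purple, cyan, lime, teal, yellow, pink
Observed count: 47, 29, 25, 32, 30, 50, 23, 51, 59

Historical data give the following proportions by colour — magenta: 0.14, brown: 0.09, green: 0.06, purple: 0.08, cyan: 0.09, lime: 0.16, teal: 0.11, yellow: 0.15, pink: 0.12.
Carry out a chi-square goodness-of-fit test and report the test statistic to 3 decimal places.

Expected counts E_i = n·p_i: 346×0.14 = 48.44, 346×0.09 = 31.14, 346×0.06 = 20.76, 346×0.08 = 27.68, 346×0.09 = 31.14, 346×0.16 = 55.36, 346×0.11 = 38.06, 346×0.15 = 51.9, 346×0.12 = 41.52.
magenta: (47 − 48.44)²/48.44 = 2.0736/48.44 = 0.0428
brown: (29 − 31.14)²/31.14 = 4.5796/31.14 = 0.1471
green: (25 − 20.76)²/20.76 = 17.9776/20.76 = 0.8660
purple: (32 − 27.68)²/27.68 = 18.6624/27.68 = 0.6742
cyan: (30 − 31.14)²/31.14 = 1.2996/31.14 = 0.0417
lime: (50 − 55.36)²/55.36 = 28.7296/55.36 = 0.5190
teal: (23 − 38.06)²/38.06 = 226.8036/38.06 = 5.9591
yellow: (51 − 51.9)²/51.9 = 0.81/51.9 = 0.0156
pink: (59 − 41.52)²/41.52 = 305.5504/41.52 = 7.3591
Sum = 15.625

15.625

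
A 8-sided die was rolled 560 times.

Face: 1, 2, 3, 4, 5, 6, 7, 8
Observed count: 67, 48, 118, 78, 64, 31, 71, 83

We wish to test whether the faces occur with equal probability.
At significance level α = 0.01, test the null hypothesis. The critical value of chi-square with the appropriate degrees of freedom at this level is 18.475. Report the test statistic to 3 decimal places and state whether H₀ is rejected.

65.543; reject

Expected count for each of the 8 categories: 560/8 = 70.
χ² = (67−70)²/70 + (48−70)²/70 + (118−70)²/70 + (78−70)²/70 + (64−70)²/70 + (31−70)²/70 + (71−70)²/70 + (83−70)²/70
   = 0.1286 + 6.9143 + 32.9143 + 0.9143 + 0.5143 + 21.7286 + 0.0143 + 2.4143
Sum = 65.543
df = 7. Since 65.543 > 18.475, we reject H₀.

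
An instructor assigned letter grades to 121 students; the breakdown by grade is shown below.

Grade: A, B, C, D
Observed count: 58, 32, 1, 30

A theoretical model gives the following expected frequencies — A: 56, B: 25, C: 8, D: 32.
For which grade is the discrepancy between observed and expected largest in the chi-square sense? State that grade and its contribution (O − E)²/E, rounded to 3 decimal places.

χ² = (58−56)²/56 + (32−25)²/25 + (1−8)²/8 + (30−32)²/32
   = 0.0714 + 1.9600 + 6.1250 + 0.1250
The largest term is for C: 6.125.

C, 6.125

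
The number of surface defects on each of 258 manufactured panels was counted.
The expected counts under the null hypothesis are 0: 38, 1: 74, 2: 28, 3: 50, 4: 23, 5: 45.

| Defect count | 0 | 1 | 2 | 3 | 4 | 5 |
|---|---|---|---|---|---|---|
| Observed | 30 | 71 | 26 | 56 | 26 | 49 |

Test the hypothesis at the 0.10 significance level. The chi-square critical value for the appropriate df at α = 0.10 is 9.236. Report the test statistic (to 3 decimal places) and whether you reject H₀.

3.416; do not reject

0: (30 − 38)²/38 = 64/38 = 1.6842
1: (71 − 74)²/74 = 9/74 = 0.1216
2: (26 − 28)²/28 = 4/28 = 0.1429
3: (56 − 50)²/50 = 36/50 = 0.7200
4: (26 − 23)²/23 = 9/23 = 0.3913
5: (49 − 45)²/45 = 16/45 = 0.3556
Sum = 3.416
df = 5. Since 3.416 < 9.236, we do not reject H₀.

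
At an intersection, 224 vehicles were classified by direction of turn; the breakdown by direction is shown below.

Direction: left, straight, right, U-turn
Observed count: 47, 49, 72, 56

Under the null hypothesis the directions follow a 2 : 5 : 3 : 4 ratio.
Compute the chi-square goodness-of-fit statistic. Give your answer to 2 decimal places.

Ratio total = 14. Expected counts: 224×2/14 = 32, 224×5/14 = 80, 224×3/14 = 48, 224×4/14 = 64.
left: (47 − 32)²/32 = 225/32 = 7.031
straight: (49 − 80)²/80 = 961/80 = 12.013
right: (72 − 48)²/48 = 576/48 = 12.000
U-turn: (56 − 64)²/64 = 64/64 = 1.000
Sum = 32.04

32.04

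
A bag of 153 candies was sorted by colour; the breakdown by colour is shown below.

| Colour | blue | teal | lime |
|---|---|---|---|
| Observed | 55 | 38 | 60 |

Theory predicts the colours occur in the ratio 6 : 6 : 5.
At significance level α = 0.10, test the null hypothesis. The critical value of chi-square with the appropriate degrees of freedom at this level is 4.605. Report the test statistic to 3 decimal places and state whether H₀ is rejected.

Ratio total = 17. Expected counts: 153×6/17 = 54, 153×6/17 = 54, 153×5/17 = 45.
χ² = (55−54)²/54 + (38−54)²/54 + (60−45)²/45
   = 0.0185 + 4.7407 + 5.0000
Sum = 9.759
df = 2. Since 9.759 > 4.605, we reject H₀.

9.759; reject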